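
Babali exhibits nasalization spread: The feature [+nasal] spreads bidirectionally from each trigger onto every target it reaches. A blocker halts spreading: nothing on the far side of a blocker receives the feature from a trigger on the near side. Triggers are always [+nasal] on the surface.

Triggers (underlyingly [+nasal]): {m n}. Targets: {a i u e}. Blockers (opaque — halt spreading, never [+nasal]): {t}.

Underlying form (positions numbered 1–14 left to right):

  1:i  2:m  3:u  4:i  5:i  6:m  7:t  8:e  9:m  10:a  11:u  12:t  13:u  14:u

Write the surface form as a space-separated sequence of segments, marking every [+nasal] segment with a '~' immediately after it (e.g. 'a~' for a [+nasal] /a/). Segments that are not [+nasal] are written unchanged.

From /m/ at 2 rightward: 3 /u/ → [+nasal]; 4 /i/ → [+nasal]; 5 /i/ → [+nasal]; 6 /m/ is itself a trigger — this domain ends here.
From /m/ at 2 leftward: 1 /i/ → [+nasal]; word edge.
From /m/ at 6 rightward: 7 /t/ blocks.
From /m/ at 6 leftward: 5 /i/ → [+nasal]; 4 /i/ → [+nasal]; 3 /u/ → [+nasal]; 2 /m/ is itself a trigger — this domain ends here.
From /m/ at 9 rightward: 10 /a/ → [+nasal]; 11 /u/ → [+nasal]; 12 /t/ blocks.
From /m/ at 9 leftward: 8 /e/ → [+nasal]; 7 /t/ blocks.
Targets with no active source: positions 13 14 stay [-nasal].
[+nasal] positions on the surface: 1 2 3 4 5 6 8 9 10 11.

i~ m~ u~ i~ i~ m~ t e~ m~ a~ u~ t u u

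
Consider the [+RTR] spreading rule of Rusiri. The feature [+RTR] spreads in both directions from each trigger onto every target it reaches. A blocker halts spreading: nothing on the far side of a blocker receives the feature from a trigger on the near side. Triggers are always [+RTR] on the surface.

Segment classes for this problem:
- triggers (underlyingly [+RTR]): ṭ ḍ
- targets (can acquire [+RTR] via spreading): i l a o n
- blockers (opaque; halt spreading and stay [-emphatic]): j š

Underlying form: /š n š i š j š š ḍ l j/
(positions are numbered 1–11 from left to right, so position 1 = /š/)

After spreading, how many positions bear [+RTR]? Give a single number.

2

From /ḍ/ at 9 rightward: 10 /l/ → [+RTR]; 11 /j/ blocks.
From /ḍ/ at 9 leftward: 8 /š/ blocks.
Targets with no active source: positions 2 4 stay [-emphatic].
[+RTR] positions on the surface: 9 10.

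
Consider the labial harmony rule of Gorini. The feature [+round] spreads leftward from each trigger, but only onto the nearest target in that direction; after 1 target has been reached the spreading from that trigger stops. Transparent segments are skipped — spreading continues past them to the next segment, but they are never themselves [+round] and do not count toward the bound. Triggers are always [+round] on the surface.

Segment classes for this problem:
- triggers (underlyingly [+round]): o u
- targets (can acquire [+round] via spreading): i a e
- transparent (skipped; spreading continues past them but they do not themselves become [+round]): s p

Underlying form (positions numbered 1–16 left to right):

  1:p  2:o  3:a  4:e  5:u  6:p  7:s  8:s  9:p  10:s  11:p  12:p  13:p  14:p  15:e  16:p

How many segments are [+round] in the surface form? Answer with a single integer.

3

From /o/ at 2 leftward: 1 /p/ transparent; word edge.
From /u/ at 5 leftward: 4 /e/ → [+round]; bound reached.
Targets with no active source: positions 3 15 stay [-round].
[+round] positions on the surface: 2 4 5.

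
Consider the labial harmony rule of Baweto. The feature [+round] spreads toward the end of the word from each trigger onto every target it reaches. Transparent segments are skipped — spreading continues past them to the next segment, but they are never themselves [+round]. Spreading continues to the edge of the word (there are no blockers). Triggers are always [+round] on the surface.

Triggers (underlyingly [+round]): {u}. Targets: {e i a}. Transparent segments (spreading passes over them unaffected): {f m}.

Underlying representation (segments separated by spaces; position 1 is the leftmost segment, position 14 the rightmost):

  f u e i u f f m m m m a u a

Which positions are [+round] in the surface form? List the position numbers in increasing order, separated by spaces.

From /u/ at 2 rightward: 3 /e/ → [+round]; 4 /i/ → [+round]; 5 /u/ is itself a trigger — this domain ends here.
From /u/ at 5 rightward: 6 /f/ transparent; 7 /f/ transparent; 8 /m/ transparent; 9 /m/ transparent; 10 /m/ transparent; 11 /m/ transparent; 12 /a/ → [+round]; 13 /u/ is itself a trigger — this domain ends here.
From /u/ at 13 rightward: 14 /a/ → [+round]; word edge.

2 3 4 5 12 13 14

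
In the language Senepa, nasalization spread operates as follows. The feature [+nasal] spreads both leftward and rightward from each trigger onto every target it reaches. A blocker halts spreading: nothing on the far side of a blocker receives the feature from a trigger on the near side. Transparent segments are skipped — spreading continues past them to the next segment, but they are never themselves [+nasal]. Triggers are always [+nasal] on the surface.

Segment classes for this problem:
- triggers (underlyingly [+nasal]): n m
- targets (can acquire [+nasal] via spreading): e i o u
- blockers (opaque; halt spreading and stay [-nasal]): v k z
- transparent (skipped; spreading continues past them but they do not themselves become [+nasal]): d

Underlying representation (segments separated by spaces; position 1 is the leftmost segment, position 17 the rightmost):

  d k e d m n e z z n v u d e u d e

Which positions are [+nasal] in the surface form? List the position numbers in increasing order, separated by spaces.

3 5 6 7 10

From /m/ at 5 rightward: 6 /n/ is itself a trigger — this domain ends here.
From /m/ at 5 leftward: 4 /d/ transparent; 3 /e/ → [+nasal]; 2 /k/ blocks.
From /n/ at 6 rightward: 7 /e/ → [+nasal]; 8 /z/ blocks.
From /n/ at 6 leftward: 5 /m/ is itself a trigger — this domain ends here.
From /n/ at 10 rightward: 11 /v/ blocks.
From /n/ at 10 leftward: 9 /z/ blocks.
Targets with no active source: positions 12 14 15 17 stay [-nasal].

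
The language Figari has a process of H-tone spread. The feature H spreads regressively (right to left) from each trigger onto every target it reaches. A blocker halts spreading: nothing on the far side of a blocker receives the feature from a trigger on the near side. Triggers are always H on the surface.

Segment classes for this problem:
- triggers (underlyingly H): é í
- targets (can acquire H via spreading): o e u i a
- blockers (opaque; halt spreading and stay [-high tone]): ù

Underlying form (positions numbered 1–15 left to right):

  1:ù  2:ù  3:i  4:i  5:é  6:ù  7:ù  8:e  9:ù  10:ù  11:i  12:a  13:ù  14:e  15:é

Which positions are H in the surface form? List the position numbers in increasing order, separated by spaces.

3 4 5 14 15

From /é/ at 5 leftward: 4 /i/ → H; 3 /i/ → H; 2 /ù/ blocks.
From /é/ at 15 leftward: 14 /e/ → H; 13 /ù/ blocks.
Targets with no active source: positions 8 11 12 stay [-high tone].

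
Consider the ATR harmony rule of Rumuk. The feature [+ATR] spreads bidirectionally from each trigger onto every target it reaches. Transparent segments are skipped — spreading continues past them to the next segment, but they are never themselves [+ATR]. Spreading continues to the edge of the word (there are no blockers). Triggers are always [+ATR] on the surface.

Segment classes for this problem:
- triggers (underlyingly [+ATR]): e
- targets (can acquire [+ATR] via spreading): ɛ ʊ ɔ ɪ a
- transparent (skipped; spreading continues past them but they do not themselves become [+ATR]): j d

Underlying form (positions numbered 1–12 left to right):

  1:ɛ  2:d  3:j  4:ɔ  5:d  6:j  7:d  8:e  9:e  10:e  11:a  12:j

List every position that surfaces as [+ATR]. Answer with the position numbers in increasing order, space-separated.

1 4 8 9 10 11

From /e/ at 8 rightward: 9 /e/ is itself a trigger — this domain ends here.
From /e/ at 8 leftward: 7 /d/ transparent; 6 /j/ transparent; 5 /d/ transparent; 4 /ɔ/ → [+ATR]; 3 /j/ transparent; 2 /d/ transparent; 1 /ɛ/ → [+ATR]; word edge.
From /e/ at 9 rightward: 10 /e/ is itself a trigger — this domain ends here.
From /e/ at 9 leftward: 8 /e/ is itself a trigger — this domain ends here.
From /e/ at 10 rightward: 11 /a/ → [+ATR]; 12 /j/ transparent; word edge.
From /e/ at 10 leftward: 9 /e/ is itself a trigger — this domain ends here.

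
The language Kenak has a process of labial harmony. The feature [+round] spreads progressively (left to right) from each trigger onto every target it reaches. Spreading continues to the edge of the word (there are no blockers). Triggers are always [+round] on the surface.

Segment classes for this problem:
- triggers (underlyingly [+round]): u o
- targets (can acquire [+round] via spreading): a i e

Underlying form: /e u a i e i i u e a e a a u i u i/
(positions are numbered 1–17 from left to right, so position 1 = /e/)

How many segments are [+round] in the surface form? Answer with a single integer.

16

From /u/ at 2 rightward: 3 /a/ → [+round]; 4 /i/ → [+round]; 5 /e/ → [+round]; 6 /i/ → [+round]; 7 /i/ → [+round]; 8 /u/ is itself a trigger — this domain ends here.
From /u/ at 8 rightward: 9 /e/ → [+round]; 10 /a/ → [+round]; 11 /e/ → [+round]; 12 /a/ → [+round]; 13 /a/ → [+round]; 14 /u/ is itself a trigger — this domain ends here.
From /u/ at 14 rightward: 15 /i/ → [+round]; 16 /u/ is itself a trigger — this domain ends here.
From /u/ at 16 rightward: 17 /i/ → [+round]; word edge.
Target with no active source: position 1 stays [-round].
[+round] positions on the surface: 2 3 4 5 6 7 8 9 10 11 12 13 14 15 16 17.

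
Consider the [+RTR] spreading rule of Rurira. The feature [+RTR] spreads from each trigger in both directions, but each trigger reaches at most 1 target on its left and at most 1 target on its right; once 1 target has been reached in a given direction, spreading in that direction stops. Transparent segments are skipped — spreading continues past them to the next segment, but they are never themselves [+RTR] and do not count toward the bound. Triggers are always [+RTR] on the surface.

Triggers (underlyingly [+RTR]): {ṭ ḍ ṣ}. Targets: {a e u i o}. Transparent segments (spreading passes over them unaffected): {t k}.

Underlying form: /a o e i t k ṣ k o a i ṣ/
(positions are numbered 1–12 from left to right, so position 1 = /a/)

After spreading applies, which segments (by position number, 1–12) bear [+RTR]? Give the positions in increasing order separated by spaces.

4 7 9 11 12

From /ṣ/ at 7 rightward: 8 /k/ transparent; 9 /o/ → [+RTR]; bound reached.
From /ṣ/ at 7 leftward: 6 /k/ transparent; 5 /t/ transparent; 4 /i/ → [+RTR]; bound reached.
From /ṣ/ at 12 rightward: word edge.
From /ṣ/ at 12 leftward: 11 /i/ → [+RTR]; bound reached.
Targets with no active source: positions 1 2 3 10 stay [-emphatic].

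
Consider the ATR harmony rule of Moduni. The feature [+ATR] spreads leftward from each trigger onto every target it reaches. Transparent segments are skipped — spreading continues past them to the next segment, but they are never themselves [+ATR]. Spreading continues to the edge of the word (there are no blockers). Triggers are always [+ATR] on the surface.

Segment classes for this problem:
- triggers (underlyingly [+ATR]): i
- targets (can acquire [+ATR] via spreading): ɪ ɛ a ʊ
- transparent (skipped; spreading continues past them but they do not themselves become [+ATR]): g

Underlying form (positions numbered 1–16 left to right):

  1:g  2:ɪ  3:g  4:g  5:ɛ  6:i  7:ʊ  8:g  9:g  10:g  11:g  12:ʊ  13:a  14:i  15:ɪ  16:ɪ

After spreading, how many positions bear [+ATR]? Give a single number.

From /i/ at 6 leftward: 5 /ɛ/ → [+ATR]; 4 /g/ transparent; 3 /g/ transparent; 2 /ɪ/ → [+ATR]; 1 /g/ transparent; word edge.
From /i/ at 14 leftward: 13 /a/ → [+ATR]; 12 /ʊ/ → [+ATR]; 11 /g/ transparent; 10 /g/ transparent; 9 /g/ transparent; 8 /g/ transparent; 7 /ʊ/ → [+ATR]; 6 /i/ is itself a trigger — this domain ends here.
Targets with no active source: positions 15 16 stay [-ATR].
[+ATR] positions on the surface: 2 5 6 7 12 13 14.

7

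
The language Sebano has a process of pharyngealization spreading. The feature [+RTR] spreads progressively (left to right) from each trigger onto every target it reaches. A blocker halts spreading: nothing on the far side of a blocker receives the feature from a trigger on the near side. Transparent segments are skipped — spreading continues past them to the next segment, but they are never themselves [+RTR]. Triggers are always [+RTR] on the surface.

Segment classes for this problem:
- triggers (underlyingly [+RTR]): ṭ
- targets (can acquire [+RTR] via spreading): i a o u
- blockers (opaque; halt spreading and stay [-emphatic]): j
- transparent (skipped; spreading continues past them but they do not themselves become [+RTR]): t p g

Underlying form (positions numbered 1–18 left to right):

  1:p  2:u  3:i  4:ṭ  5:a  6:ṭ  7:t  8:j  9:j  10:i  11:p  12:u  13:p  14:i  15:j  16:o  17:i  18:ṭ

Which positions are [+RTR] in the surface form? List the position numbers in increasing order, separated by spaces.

From /ṭ/ at 4 rightward: 5 /a/ → [+RTR]; 6 /ṭ/ is itself a trigger — this domain ends here.
From /ṭ/ at 6 rightward: 7 /t/ transparent; 8 /j/ blocks.
From /ṭ/ at 18 rightward: word edge.
Targets with no active source: positions 2 3 10 12 14 16 17 stay [-emphatic].

4 5 6 18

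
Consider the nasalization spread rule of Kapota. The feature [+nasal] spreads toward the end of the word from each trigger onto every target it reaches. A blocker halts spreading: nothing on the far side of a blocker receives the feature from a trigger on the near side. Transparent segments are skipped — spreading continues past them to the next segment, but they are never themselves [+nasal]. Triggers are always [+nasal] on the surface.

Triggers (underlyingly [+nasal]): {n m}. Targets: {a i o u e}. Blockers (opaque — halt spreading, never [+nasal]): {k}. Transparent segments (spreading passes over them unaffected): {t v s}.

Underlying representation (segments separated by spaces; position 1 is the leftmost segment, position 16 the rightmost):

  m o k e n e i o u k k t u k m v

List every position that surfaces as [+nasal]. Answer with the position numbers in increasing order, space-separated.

1 2 5 6 7 8 9 15

From /m/ at 1 rightward: 2 /o/ → [+nasal]; 3 /k/ blocks.
From /n/ at 5 rightward: 6 /e/ → [+nasal]; 7 /i/ → [+nasal]; 8 /o/ → [+nasal]; 9 /u/ → [+nasal]; 10 /k/ blocks.
From /m/ at 15 rightward: 16 /v/ transparent; word edge.
Targets with no active source: positions 4 13 stay [-nasal].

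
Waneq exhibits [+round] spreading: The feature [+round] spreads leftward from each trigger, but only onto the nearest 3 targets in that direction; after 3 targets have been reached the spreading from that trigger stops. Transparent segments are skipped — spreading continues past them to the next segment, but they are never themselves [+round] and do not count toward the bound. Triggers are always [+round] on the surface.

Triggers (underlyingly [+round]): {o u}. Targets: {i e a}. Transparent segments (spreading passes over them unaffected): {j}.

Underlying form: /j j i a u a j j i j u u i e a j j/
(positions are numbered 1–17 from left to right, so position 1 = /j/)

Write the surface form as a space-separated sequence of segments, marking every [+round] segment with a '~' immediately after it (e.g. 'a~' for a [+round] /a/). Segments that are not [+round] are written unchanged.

From /u/ at 5 leftward: 4 /a/ → [+round]; 3 /i/ → [+round]; 2 /j/ transparent; 1 /j/ transparent; word edge.
From /u/ at 11 leftward: 10 /j/ transparent; 9 /i/ → [+round]; 8 /j/ transparent; 7 /j/ transparent; 6 /a/ → [+round]; 5 /u/ is itself a trigger — this domain ends here.
From /u/ at 12 leftward: 11 /u/ is itself a trigger — this domain ends here.
Targets with no active source: positions 13 14 15 stay [-round].
[+round] positions on the surface: 3 4 5 6 9 11 12.

j j i~ a~ u~ a~ j j i~ j u~ u~ i e a j j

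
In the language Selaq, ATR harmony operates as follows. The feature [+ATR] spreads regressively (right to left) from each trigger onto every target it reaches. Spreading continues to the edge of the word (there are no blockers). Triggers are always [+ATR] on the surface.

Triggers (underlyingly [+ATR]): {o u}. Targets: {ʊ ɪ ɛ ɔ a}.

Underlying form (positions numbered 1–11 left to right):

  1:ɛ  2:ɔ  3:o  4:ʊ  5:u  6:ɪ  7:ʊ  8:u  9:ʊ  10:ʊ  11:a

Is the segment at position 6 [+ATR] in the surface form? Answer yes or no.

From /o/ at 3 leftward: 2 /ɔ/ → [+ATR]; 1 /ɛ/ → [+ATR]; word edge.
From /u/ at 5 leftward: 4 /ʊ/ → [+ATR]; 3 /o/ is itself a trigger — this domain ends here.
From /u/ at 8 leftward: 7 /ʊ/ → [+ATR]; 6 /ɪ/ → [+ATR]; 5 /u/ is itself a trigger — this domain ends here.
Targets with no active source: positions 9 10 11 stay [-ATR].
[+ATR] positions on the surface: 1 2 3 4 5 6 7 8.

yes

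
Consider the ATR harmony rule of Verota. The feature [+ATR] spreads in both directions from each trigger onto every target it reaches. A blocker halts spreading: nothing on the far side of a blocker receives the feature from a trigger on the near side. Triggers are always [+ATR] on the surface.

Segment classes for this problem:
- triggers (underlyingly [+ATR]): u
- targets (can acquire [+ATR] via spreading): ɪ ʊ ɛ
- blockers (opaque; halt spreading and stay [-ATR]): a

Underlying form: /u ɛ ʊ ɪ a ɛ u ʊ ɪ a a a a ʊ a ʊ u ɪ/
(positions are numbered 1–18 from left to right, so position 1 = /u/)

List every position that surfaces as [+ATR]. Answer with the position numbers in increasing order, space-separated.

From /u/ at 1 rightward: 2 /ɛ/ → [+ATR]; 3 /ʊ/ → [+ATR]; 4 /ɪ/ → [+ATR]; 5 /a/ blocks.
From /u/ at 1 leftward: word edge.
From /u/ at 7 rightward: 8 /ʊ/ → [+ATR]; 9 /ɪ/ → [+ATR]; 10 /a/ blocks.
From /u/ at 7 leftward: 6 /ɛ/ → [+ATR]; 5 /a/ blocks.
From /u/ at 17 rightward: 18 /ɪ/ → [+ATR]; word edge.
From /u/ at 17 leftward: 16 /ʊ/ → [+ATR]; 15 /a/ blocks.
Target with no active source: position 14 stays [-ATR].

1 2 3 4 6 7 8 9 16 17 18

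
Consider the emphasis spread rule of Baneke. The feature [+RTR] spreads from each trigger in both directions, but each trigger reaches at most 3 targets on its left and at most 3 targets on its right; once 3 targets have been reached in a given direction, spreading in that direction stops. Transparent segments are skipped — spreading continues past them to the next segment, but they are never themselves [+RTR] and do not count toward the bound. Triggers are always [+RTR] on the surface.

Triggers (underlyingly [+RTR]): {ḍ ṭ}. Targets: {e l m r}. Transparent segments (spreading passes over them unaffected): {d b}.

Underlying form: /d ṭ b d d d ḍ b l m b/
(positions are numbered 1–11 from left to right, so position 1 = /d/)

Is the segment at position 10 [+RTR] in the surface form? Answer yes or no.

yes

From /ṭ/ at 2 rightward: 3 /b/ transparent; 4 /d/ transparent; 5 /d/ transparent; 6 /d/ transparent; 7 /ḍ/ is itself a trigger — this domain ends here.
From /ṭ/ at 2 leftward: 1 /d/ transparent; word edge.
From /ḍ/ at 7 rightward: 8 /b/ transparent; 9 /l/ → [+RTR]; 10 /m/ → [+RTR]; 11 /b/ transparent; word edge.
From /ḍ/ at 7 leftward: 6 /d/ transparent; 5 /d/ transparent; 4 /d/ transparent; 3 /b/ transparent; 2 /ṭ/ is itself a trigger — this domain ends here.
[+RTR] positions on the surface: 2 7 9 10.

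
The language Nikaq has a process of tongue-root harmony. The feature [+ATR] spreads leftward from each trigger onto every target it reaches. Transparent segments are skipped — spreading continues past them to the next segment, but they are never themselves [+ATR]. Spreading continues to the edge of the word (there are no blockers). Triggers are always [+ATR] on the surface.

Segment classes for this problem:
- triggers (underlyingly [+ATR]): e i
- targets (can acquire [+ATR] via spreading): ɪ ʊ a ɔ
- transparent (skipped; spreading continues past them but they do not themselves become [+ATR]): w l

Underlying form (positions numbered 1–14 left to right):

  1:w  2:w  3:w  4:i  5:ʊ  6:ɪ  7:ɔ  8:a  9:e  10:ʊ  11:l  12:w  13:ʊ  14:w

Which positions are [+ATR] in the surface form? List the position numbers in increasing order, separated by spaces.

4 5 6 7 8 9

From /i/ at 4 leftward: 3 /w/ transparent; 2 /w/ transparent; 1 /w/ transparent; word edge.
From /e/ at 9 leftward: 8 /a/ → [+ATR]; 7 /ɔ/ → [+ATR]; 6 /ɪ/ → [+ATR]; 5 /ʊ/ → [+ATR]; 4 /i/ is itself a trigger — this domain ends here.
Targets with no active source: positions 10 13 stay [-ATR].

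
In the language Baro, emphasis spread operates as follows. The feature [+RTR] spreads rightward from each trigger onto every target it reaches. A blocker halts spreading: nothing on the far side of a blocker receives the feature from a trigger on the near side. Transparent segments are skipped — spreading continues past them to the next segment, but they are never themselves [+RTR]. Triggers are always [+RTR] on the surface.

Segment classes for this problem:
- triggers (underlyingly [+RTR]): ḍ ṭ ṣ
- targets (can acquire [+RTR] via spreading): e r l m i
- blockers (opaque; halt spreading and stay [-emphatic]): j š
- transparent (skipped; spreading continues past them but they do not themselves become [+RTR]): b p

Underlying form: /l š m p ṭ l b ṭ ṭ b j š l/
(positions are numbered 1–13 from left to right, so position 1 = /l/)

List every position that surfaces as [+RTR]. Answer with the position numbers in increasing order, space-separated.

From /ṭ/ at 5 rightward: 6 /l/ → [+RTR]; 7 /b/ transparent; 8 /ṭ/ is itself a trigger — this domain ends here.
From /ṭ/ at 8 rightward: 9 /ṭ/ is itself a trigger — this domain ends here.
From /ṭ/ at 9 rightward: 10 /b/ transparent; 11 /j/ blocks.
Targets with no active source: positions 1 3 13 stay [-emphatic].

5 6 8 9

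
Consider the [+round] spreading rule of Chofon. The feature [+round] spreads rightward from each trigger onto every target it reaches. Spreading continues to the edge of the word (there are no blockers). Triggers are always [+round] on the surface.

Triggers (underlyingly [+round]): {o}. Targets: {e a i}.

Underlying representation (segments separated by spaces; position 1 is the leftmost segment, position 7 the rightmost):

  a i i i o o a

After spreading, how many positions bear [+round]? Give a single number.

3

From /o/ at 5 rightward: 6 /o/ is itself a trigger — this domain ends here.
From /o/ at 6 rightward: 7 /a/ → [+round]; word edge.
Targets with no active source: positions 1 2 3 4 stay [-round].
[+round] positions on the surface: 5 6 7.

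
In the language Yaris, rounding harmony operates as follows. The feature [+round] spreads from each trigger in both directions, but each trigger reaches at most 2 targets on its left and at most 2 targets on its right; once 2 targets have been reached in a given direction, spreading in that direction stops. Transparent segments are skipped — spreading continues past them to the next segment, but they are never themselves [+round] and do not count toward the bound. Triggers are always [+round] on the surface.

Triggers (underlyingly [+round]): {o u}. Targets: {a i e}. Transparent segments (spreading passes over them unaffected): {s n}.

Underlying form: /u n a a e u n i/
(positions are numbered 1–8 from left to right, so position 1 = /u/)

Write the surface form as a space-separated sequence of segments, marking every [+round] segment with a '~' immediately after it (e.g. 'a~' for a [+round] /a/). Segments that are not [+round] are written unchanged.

u~ n a~ a~ e~ u~ n i~

From /u/ at 1 rightward: 2 /n/ transparent; 3 /a/ → [+round]; 4 /a/ → [+round]; bound reached.
From /u/ at 1 leftward: word edge.
From /u/ at 6 rightward: 7 /n/ transparent; 8 /i/ → [+round]; word edge.
From /u/ at 6 leftward: 5 /e/ → [+round]; 4 /a/ → [+round]; bound reached.
[+round] positions on the surface: 1 3 4 5 6 8.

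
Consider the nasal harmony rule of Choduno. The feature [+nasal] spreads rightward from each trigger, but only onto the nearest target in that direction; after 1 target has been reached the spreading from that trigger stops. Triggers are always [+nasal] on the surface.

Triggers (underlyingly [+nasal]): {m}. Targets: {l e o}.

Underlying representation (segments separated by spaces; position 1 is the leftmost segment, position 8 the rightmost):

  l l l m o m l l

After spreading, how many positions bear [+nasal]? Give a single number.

From /m/ at 4 rightward: 5 /o/ → [+nasal]; bound reached.
From /m/ at 6 rightward: 7 /l/ → [+nasal]; bound reached.
Targets with no active source: positions 1 2 3 8 stay [-nasal].
[+nasal] positions on the surface: 4 5 6 7.

4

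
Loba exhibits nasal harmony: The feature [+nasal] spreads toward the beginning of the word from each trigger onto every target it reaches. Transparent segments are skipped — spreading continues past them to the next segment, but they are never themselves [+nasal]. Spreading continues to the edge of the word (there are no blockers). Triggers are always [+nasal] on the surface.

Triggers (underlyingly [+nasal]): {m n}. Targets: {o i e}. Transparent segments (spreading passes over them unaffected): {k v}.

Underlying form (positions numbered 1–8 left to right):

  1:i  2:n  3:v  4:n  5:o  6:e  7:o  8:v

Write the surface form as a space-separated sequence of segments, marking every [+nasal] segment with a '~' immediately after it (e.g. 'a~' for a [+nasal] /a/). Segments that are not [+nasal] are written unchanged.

From /n/ at 2 leftward: 1 /i/ → [+nasal]; word edge.
From /n/ at 4 leftward: 3 /v/ transparent; 2 /n/ is itself a trigger — this domain ends here.
Targets with no active source: positions 5 6 7 stay [-nasal].
[+nasal] positions on the surface: 1 2 4.

i~ n~ v n~ o e o v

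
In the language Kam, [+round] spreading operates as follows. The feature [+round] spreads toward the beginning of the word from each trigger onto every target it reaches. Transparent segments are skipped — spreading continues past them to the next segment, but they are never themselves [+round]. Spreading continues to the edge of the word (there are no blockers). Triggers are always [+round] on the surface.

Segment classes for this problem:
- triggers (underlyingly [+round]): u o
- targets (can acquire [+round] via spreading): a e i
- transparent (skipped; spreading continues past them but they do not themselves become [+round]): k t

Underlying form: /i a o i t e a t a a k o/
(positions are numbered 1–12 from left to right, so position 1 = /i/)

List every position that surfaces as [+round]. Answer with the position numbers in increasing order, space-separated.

1 2 3 4 6 7 9 10 12

From /o/ at 3 leftward: 2 /a/ → [+round]; 1 /i/ → [+round]; word edge.
From /o/ at 12 leftward: 11 /k/ transparent; 10 /a/ → [+round]; 9 /a/ → [+round]; 8 /t/ transparent; 7 /a/ → [+round]; 6 /e/ → [+round]; 5 /t/ transparent; 4 /i/ → [+round]; 3 /o/ is itself a trigger — this domain ends here.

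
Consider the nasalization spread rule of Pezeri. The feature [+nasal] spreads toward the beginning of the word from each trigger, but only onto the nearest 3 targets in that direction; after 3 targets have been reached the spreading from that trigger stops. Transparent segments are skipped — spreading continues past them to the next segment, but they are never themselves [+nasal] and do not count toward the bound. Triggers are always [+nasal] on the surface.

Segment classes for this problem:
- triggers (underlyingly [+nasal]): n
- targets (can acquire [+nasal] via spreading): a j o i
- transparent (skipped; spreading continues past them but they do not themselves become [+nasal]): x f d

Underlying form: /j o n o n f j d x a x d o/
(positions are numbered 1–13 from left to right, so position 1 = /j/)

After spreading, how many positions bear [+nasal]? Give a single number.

5

From /n/ at 3 leftward: 2 /o/ → [+nasal]; 1 /j/ → [+nasal]; word edge.
From /n/ at 5 leftward: 4 /o/ → [+nasal]; 3 /n/ is itself a trigger — this domain ends here.
Targets with no active source: positions 7 10 13 stay [-nasal].
[+nasal] positions on the surface: 1 2 3 4 5.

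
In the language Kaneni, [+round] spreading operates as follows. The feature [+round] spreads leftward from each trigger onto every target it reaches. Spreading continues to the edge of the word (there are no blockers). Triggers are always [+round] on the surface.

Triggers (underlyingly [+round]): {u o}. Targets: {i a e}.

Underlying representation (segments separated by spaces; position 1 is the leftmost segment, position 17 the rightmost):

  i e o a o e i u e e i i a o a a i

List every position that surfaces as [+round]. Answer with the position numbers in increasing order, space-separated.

1 2 3 4 5 6 7 8 9 10 11 12 13 14

From /o/ at 3 leftward: 2 /e/ → [+round]; 1 /i/ → [+round]; word edge.
From /o/ at 5 leftward: 4 /a/ → [+round]; 3 /o/ is itself a trigger — this domain ends here.
From /u/ at 8 leftward: 7 /i/ → [+round]; 6 /e/ → [+round]; 5 /o/ is itself a trigger — this domain ends here.
From /o/ at 14 leftward: 13 /a/ → [+round]; 12 /i/ → [+round]; 11 /i/ → [+round]; 10 /e/ → [+round]; 9 /e/ → [+round]; 8 /u/ is itself a trigger — this domain ends here.
Targets with no active source: positions 15 16 17 stay [-round].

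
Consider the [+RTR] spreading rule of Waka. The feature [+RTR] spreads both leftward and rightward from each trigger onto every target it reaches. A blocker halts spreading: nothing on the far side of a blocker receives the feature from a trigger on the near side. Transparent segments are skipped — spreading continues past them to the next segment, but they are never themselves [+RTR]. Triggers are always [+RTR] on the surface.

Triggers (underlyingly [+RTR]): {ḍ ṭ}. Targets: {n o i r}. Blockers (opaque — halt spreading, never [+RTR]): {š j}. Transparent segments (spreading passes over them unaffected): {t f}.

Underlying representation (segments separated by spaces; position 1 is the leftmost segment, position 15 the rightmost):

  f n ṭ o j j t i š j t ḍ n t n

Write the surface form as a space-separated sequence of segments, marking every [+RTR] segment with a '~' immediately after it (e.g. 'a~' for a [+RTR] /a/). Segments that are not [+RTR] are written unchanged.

f n~ ṭ~ o~ j j t i š j t ḍ~ n~ t n~

From /ṭ/ at 3 rightward: 4 /o/ → [+RTR]; 5 /j/ blocks.
From /ṭ/ at 3 leftward: 2 /n/ → [+RTR]; 1 /f/ transparent; word edge.
From /ḍ/ at 12 rightward: 13 /n/ → [+RTR]; 14 /t/ transparent; 15 /n/ → [+RTR]; word edge.
From /ḍ/ at 12 leftward: 11 /t/ transparent; 10 /j/ blocks.
Target with no active source: position 8 stays [-emphatic].
[+RTR] positions on the surface: 2 3 4 12 13 15.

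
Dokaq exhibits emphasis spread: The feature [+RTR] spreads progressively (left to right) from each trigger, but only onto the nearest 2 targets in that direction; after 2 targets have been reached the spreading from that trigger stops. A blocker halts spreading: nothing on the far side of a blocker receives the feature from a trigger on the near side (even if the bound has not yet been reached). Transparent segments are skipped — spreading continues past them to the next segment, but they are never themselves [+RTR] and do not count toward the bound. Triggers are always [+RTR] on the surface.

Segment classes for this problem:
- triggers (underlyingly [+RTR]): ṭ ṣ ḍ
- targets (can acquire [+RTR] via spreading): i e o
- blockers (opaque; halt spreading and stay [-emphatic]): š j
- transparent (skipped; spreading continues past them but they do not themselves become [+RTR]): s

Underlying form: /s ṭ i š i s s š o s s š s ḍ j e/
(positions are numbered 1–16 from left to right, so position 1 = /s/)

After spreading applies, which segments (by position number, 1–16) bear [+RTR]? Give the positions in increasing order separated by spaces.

2 3 14

From /ṭ/ at 2 rightward: 3 /i/ → [+RTR]; 4 /š/ blocks.
From /ḍ/ at 14 rightward: 15 /j/ blocks.
Targets with no active source: positions 5 9 16 stay [-emphatic].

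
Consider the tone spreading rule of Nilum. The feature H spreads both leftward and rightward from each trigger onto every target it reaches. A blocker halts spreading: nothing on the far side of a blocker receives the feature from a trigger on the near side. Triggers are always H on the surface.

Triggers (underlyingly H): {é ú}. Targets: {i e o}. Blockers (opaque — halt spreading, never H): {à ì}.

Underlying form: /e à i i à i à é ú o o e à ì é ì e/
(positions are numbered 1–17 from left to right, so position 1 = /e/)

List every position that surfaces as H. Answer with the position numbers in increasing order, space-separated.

From /é/ at 8 rightward: 9 /ú/ is itself a trigger — this domain ends here.
From /é/ at 8 leftward: 7 /à/ blocks.
From /ú/ at 9 rightward: 10 /o/ → H; 11 /o/ → H; 12 /e/ → H; 13 /à/ blocks.
From /ú/ at 9 leftward: 8 /é/ is itself a trigger — this domain ends here.
From /é/ at 15 rightward: 16 /ì/ blocks.
From /é/ at 15 leftward: 14 /ì/ blocks.
Targets with no active source: positions 1 3 4 6 17 stay [-high tone].

8 9 10 11 12 15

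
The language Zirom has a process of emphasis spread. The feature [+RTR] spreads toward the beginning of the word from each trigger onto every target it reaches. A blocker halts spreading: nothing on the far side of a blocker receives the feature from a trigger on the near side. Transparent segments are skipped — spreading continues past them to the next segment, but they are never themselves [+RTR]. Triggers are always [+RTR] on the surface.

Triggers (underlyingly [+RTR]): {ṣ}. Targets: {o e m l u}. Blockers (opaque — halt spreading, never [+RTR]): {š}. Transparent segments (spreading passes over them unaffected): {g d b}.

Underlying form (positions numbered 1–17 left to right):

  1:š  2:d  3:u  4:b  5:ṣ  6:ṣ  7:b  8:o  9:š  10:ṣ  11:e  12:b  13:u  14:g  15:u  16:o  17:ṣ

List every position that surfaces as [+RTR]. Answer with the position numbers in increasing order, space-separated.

From /ṣ/ at 5 leftward: 4 /b/ transparent; 3 /u/ → [+RTR]; 2 /d/ transparent; 1 /š/ blocks.
From /ṣ/ at 6 leftward: 5 /ṣ/ is itself a trigger — this domain ends here.
From /ṣ/ at 10 leftward: 9 /š/ blocks.
From /ṣ/ at 17 leftward: 16 /o/ → [+RTR]; 15 /u/ → [+RTR]; 14 /g/ transparent; 13 /u/ → [+RTR]; 12 /b/ transparent; 11 /e/ → [+RTR]; 10 /ṣ/ is itself a trigger — this domain ends here.
Target with no active source: position 8 stays [-emphatic].

3 5 6 10 11 13 15 16 17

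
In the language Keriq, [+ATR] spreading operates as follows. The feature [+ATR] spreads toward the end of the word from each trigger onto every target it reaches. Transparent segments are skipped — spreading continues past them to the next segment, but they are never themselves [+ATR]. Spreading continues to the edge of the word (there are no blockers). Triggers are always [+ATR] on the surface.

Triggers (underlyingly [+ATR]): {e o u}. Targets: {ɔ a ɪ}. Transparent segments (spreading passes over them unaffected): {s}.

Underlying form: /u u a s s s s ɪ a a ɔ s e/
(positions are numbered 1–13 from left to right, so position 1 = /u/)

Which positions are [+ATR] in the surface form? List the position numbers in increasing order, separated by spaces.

From /u/ at 1 rightward: 2 /u/ is itself a trigger — this domain ends here.
From /u/ at 2 rightward: 3 /a/ → [+ATR]; 4 /s/ transparent; 5 /s/ transparent; 6 /s/ transparent; 7 /s/ transparent; 8 /ɪ/ → [+ATR]; 9 /a/ → [+ATR]; 10 /a/ → [+ATR]; 11 /ɔ/ → [+ATR]; 12 /s/ transparent; 13 /e/ is itself a trigger — this domain ends here.
From /e/ at 13 rightward: word edge.

1 2 3 8 9 10 11 13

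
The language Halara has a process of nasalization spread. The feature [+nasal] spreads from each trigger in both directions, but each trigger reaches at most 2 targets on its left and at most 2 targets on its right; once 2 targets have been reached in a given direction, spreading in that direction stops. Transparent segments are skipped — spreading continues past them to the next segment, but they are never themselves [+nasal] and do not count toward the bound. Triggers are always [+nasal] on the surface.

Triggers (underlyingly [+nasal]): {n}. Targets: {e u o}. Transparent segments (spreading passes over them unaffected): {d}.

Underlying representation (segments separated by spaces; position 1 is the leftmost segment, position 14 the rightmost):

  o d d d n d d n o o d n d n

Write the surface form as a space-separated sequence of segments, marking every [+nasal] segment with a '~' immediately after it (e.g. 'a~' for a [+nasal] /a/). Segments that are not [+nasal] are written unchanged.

From /n/ at 5 rightward: 6 /d/ transparent; 7 /d/ transparent; 8 /n/ is itself a trigger — this domain ends here.
From /n/ at 5 leftward: 4 /d/ transparent; 3 /d/ transparent; 2 /d/ transparent; 1 /o/ → [+nasal]; word edge.
From /n/ at 8 rightward: 9 /o/ → [+nasal]; 10 /o/ → [+nasal]; bound reached.
From /n/ at 8 leftward: 7 /d/ transparent; 6 /d/ transparent; 5 /n/ is itself a trigger — this domain ends here.
From /n/ at 12 rightward: 13 /d/ transparent; 14 /n/ is itself a trigger — this domain ends here.
From /n/ at 12 leftward: 11 /d/ transparent; 10 /o/ → [+nasal]; 9 /o/ → [+nasal]; bound reached.
From /n/ at 14 rightward: word edge.
From /n/ at 14 leftward: 13 /d/ transparent; 12 /n/ is itself a trigger — this domain ends here.
[+nasal] positions on the surface: 1 5 8 9 10 12 14.

o~ d d d n~ d d n~ o~ o~ d n~ d n~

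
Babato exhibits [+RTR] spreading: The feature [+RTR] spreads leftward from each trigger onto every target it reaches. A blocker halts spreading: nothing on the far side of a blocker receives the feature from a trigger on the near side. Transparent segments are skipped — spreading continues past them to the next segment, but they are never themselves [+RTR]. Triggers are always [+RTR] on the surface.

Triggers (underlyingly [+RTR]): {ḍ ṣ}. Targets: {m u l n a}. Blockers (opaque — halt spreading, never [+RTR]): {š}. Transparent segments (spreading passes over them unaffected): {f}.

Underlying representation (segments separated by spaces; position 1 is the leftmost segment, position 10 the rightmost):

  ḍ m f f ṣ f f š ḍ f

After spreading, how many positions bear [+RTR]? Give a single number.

4

From /ḍ/ at 1 leftward: word edge.
From /ṣ/ at 5 leftward: 4 /f/ transparent; 3 /f/ transparent; 2 /m/ → [+RTR]; 1 /ḍ/ is itself a trigger — this domain ends here.
From /ḍ/ at 9 leftward: 8 /š/ blocks.
[+RTR] positions on the surface: 1 2 5 9.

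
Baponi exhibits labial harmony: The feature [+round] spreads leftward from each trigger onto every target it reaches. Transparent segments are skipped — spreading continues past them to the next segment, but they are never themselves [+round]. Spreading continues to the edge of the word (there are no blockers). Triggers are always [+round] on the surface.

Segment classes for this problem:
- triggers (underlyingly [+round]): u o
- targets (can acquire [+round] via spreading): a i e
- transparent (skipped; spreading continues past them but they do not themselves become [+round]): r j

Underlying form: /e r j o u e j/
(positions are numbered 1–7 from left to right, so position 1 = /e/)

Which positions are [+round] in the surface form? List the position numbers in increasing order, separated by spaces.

From /o/ at 4 leftward: 3 /j/ transparent; 2 /r/ transparent; 1 /e/ → [+round]; word edge.
From /u/ at 5 leftward: 4 /o/ is itself a trigger — this domain ends here.
Target with no active source: position 6 stays [-round].

1 4 5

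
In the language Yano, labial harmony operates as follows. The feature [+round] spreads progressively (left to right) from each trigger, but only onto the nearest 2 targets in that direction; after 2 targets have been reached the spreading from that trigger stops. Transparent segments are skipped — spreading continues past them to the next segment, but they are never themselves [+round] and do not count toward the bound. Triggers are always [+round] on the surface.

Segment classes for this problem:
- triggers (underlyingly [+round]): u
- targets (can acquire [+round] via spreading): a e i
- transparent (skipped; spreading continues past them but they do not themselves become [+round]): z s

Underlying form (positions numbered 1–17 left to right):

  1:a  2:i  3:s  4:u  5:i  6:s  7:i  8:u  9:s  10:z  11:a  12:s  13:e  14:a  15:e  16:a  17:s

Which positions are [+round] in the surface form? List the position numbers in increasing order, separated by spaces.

4 5 7 8 11 13

From /u/ at 4 rightward: 5 /i/ → [+round]; 6 /s/ transparent; 7 /i/ → [+round]; bound reached.
From /u/ at 8 rightward: 9 /s/ transparent; 10 /z/ transparent; 11 /a/ → [+round]; 12 /s/ transparent; 13 /e/ → [+round]; bound reached.
Targets with no active source: positions 1 2 14 15 16 stay [-round].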